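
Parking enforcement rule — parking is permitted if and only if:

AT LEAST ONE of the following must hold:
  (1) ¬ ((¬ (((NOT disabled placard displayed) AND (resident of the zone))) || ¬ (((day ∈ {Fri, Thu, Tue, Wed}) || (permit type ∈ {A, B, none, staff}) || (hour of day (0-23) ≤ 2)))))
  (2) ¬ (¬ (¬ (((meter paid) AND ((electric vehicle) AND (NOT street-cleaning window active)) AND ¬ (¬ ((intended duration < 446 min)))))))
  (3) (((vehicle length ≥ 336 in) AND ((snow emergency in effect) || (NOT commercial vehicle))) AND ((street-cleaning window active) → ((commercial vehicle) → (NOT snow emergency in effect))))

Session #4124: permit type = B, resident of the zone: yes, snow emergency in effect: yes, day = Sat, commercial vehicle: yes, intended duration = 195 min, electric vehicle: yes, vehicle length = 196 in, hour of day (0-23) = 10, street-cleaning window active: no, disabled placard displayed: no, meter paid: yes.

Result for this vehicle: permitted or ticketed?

Atomic conditions:
  NOT disabled placard displayed: no → true
  resident of the zone: yes → true
  day ∈ {Fri, Thu, Tue, Wed}: Sat is not in the set → false
  permit type ∈ {A, B, none, staff}: B is in the set → true
  hour of day (0-23) ≤ 2: 10 ≤ 2 is false
  meter paid: yes → true
  electric vehicle: yes → true
  NOT street-cleaning window active: no → true
  intended duration < 446 min: 195 < 446 is true
  vehicle length ≥ 336 in: 196 ≥ 336 is false
  snow emergency in effect: yes → true
  NOT commercial vehicle: yes → false
  street-cleaning window active: no → false
  commercial vehicle: yes → true
  NOT snow emergency in effect: yes → false
Combine:
[1.1.1.1] true AND true = true
[1.1.1] NOT true = false
[1.1.2.1] false OR true OR false = true
[1.1.2] NOT true = false
[1.1] false OR false = false
[1] NOT false = true
[2.1.1.1.2] true AND true = true
[2.1.1.1.3.1] NOT true = false
[2.1.1.1.3] NOT false = true
[2.1.1.1] true AND true AND true = true
[2.1.1] NOT true = false
[2.1] NOT false = true
[2] NOT true = false
[3.1.2] true OR false = true
[3.1] false AND true = false
[3.2.2] true → false = false
[3.2] false → false (antecedent false ⇒ implication holds) = true
[3] false AND true = false
[root] true OR false OR false = true
Overall: true → permitted

Permitted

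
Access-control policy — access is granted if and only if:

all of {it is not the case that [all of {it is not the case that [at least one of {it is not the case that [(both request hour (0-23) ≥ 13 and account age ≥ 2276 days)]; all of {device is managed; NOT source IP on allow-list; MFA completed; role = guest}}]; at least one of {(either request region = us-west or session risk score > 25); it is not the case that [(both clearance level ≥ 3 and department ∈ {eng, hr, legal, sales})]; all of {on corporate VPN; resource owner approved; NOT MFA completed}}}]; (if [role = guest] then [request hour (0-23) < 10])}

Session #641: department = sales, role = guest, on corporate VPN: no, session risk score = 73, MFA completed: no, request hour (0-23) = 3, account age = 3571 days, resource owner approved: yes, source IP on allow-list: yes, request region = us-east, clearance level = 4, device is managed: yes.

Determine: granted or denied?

Granted

Atomic conditions:
  request hour (0-23) ≥ 13: 3 ≥ 13 is false
  account age ≥ 2276 days: 3571 ≥ 2276 is true
  device is managed: yes → true
  NOT source IP on allow-list: yes → false
  MFA completed: no → false
  role = guest: guest == guest is true
  request region = us-west: us-east == us-west is false
  session risk score > 25: 73 > 25 is true
  clearance level ≥ 3: 4 ≥ 3 is true
  department ∈ {eng, hr, legal, sales}: sales is in the set → true
  on corporate VPN: no → false
  resource owner approved: yes → true
  NOT MFA completed: no → true
  request hour (0-23) < 10: 3 < 10 is true
Combine:
[1.1.1.1.1.1] false AND true = false
[1.1.1.1.1] NOT false = true
[1.1.1.1.2] true AND false AND false AND true = false
[1.1.1.1] true OR false = true
[1.1.1] NOT true = false
[1.1.2.1] false OR true = true
[1.1.2.2.1] true AND true = true
[1.1.2.2] NOT true = false
[1.1.2.3] false AND true AND true = false
[1.1.2] true OR false OR false = true
[1.1] false AND true = false
[1] NOT false = true
[2] true → true = true
[root] true AND true = true
Overall: true → granted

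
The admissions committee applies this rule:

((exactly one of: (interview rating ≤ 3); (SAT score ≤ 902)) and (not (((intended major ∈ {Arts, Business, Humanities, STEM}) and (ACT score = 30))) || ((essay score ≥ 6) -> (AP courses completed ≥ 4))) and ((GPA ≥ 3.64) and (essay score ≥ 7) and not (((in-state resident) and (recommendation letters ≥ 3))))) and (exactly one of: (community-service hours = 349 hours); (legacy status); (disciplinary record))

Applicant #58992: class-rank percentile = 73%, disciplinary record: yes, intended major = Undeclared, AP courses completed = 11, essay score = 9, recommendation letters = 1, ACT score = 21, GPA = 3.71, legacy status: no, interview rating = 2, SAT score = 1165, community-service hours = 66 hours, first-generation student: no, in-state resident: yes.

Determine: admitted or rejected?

Admitted

Atomic conditions:
  interview rating ≤ 3: 2 ≤ 3 is true
  SAT score ≤ 902: 1165 ≤ 902 is false
  intended major ∈ {Arts, Business, Humanities, STEM}: Undeclared is not in the set → false
  ACT score = 30: 21 == 30 is false
  essay score ≥ 6: 9 ≥ 6 is true
  AP courses completed ≥ 4: 11 ≥ 4 is true
  GPA ≥ 3.64: 3.71 ≥ 3.64 is true
  essay score ≥ 7: 9 ≥ 7 is true
  in-state resident: yes → true
  recommendation letters ≥ 3: 1 ≥ 3 is false
  community-service hours = 349 hours: 66 == 349 is false
  legacy status: no → false
  disciplinary record: yes → true
Combine:
[1.1] exactly-one(true, false) = true
[1.2.1.1] false AND false = false
[1.2.1] NOT false = true
[1.2.2] true → true = true
[1.2] true OR true = true
[1.3.3.1] true AND false = false
[1.3.3] NOT false = true
[1.3] true AND true AND true = true
[1] true AND true AND true = true
[2] exactly-one(false, false, true) = true
[root] true AND true = true
Overall: true → admitted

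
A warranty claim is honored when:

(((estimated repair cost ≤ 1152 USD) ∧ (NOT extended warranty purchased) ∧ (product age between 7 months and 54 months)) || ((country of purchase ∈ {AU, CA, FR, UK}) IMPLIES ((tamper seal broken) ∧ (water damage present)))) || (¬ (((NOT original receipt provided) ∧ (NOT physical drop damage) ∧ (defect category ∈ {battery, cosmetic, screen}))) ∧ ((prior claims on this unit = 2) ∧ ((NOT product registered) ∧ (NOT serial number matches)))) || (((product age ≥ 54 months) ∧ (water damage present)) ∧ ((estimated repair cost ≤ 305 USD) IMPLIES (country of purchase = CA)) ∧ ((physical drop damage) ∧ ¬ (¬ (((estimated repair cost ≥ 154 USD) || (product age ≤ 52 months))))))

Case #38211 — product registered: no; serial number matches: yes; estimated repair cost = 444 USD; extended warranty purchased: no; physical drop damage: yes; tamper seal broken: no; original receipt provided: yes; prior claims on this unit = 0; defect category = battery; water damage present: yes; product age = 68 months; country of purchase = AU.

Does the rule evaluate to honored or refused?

Honored

Atomic conditions:
  estimated repair cost ≤ 1152 USD: 444 ≤ 1152 is true
  NOT extended warranty purchased: no → true
  product age between 7 months and 54 months: 68 in [7, 54] is false
  country of purchase ∈ {AU, CA, FR, UK}: AU is in the set → true
  tamper seal broken: no → false
  water damage present: yes → true
  NOT original receipt provided: yes → false
  NOT physical drop damage: yes → false
  defect category ∈ {battery, cosmetic, screen}: battery is in the set → true
  prior claims on this unit = 2: 0 == 2 is false
  NOT product registered: no → true
  NOT serial number matches: yes → false
  product age ≥ 54 months: 68 ≥ 54 is true
  estimated repair cost ≤ 305 USD: 444 ≤ 305 is false
  country of purchase = CA: AU == CA is false
  physical drop damage: yes → true
  estimated repair cost ≥ 154 USD: 444 ≥ 154 is true
  product age ≤ 52 months: 68 ≤ 52 is false
Combine:
[1.1] true AND true AND false = false
[1.2.2] false AND true = false
[1.2] true → false = false
[1] false OR false = false
[2.1.1] false AND false AND true = false
[2.1] NOT false = true
[2.2.2] true AND false = false
[2.2] false AND false = false
[2] true AND false = false
[3.1] true AND true = true
[3.2] false → false (antecedent false ⇒ implication holds) = true
[3.3.2.1.1] true OR false = true
[3.3.2.1] NOT true = false
[3.3.2] NOT false = true
[3.3] true AND true = true
[3] true AND true AND true = true
[root] false OR false OR true = true
Overall: true → honored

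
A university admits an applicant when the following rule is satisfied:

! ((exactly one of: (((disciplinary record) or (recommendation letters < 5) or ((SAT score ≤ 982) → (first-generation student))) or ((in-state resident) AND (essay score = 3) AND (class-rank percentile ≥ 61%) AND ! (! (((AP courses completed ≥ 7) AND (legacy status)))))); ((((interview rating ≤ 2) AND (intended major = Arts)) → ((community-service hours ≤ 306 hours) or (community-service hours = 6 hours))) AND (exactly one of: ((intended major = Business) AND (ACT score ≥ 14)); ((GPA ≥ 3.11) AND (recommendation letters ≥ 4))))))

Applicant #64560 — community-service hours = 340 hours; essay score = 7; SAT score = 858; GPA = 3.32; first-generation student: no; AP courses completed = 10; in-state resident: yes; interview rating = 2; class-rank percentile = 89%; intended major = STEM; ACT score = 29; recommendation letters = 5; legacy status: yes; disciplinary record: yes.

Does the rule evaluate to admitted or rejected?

Admitted

Atomic conditions:
  disciplinary record: yes → true
  recommendation letters < 5: 5 < 5 is false
  SAT score ≤ 982: 858 ≤ 982 is true
  first-generation student: no → false
  in-state resident: yes → true
  essay score = 3: 7 == 3 is false
  class-rank percentile ≥ 61%: 89 ≥ 61 is true
  AP courses completed ≥ 7: 10 ≥ 7 is true
  legacy status: yes → true
  interview rating ≤ 2: 2 ≤ 2 is true
  intended major = Arts: STEM == Arts is false
  community-service hours ≤ 306 hours: 340 ≤ 306 is false
  community-service hours = 6 hours: 340 == 6 is false
  intended major = Business: STEM == Business is false
  ACT score ≥ 14: 29 ≥ 14 is true
  GPA ≥ 3.11: 3.32 ≥ 3.11 is true
  recommendation letters ≥ 4: 5 ≥ 4 is true
Combine:
[1.1.1.3] true → false = false
[1.1.1] true OR false OR false = true
[1.1.2.4.1.1] true AND true = true
[1.1.2.4.1] NOT true = false
[1.1.2.4] NOT false = true
[1.1.2] true AND false AND true AND true = false
[1.1] true OR false = true
[1.2.1.1] true AND false = false
[1.2.1.2] false OR false = false
[1.2.1] false → false (antecedent false ⇒ implication holds) = true
[1.2.2.1] false AND true = false
[1.2.2.2] true AND true = true
[1.2.2] exactly-one(false, true) = true
[1.2] true AND true = true
[1] exactly-one(true, true) = false
[root] NOT false = true
Overall: true → admitted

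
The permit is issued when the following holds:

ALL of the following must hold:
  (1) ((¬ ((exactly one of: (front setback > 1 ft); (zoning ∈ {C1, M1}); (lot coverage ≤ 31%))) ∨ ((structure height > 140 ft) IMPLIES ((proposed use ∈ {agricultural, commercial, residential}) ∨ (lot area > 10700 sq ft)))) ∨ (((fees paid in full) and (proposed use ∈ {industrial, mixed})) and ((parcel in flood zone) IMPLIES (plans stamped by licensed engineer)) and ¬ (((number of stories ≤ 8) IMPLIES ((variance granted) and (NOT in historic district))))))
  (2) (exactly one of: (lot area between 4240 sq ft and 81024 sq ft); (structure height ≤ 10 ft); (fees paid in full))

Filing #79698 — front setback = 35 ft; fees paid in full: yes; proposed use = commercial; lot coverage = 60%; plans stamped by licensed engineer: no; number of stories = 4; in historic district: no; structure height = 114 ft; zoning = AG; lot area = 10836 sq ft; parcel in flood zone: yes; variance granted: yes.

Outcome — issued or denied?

Atomic conditions:
  front setback > 1 ft: 35 > 1 is true
  zoning ∈ {C1, M1}: AG is not in the set → false
  lot coverage ≤ 31%: 60 ≤ 31 is false
  structure height > 140 ft: 114 > 140 is false
  proposed use ∈ {agricultural, commercial, residential}: commercial is in the set → true
  lot area > 10700 sq ft: 10836 > 10700 is true
  fees paid in full: yes → true
  proposed use ∈ {industrial, mixed}: commercial is not in the set → false
  parcel in flood zone: yes → true
  plans stamped by licensed engineer: no → false
  number of stories ≤ 8: 4 ≤ 8 is true
  variance granted: yes → true
  NOT in historic district: no → true
  lot area between 4240 sq ft and 81024 sq ft: 10836 in [4240, 81024] is true
  structure height ≤ 10 ft: 114 ≤ 10 is false
Combine:
[1.1.1.1] exactly-one(true, false, false) = true
[1.1.1] NOT true = false
[1.1.2.2] true OR true = true
[1.1.2] false → true (antecedent false ⇒ implication holds) = true
[1.1] false OR true = true
[1.2.1] true AND false = false
[1.2.2] true → false = false
[1.2.3.1.2] true AND true = true
[1.2.3.1] true → true = true
[1.2.3] NOT true = false
[1.2] false AND false AND false = false
[1] true OR false = true
[2] exactly-one(true, false, true) = false
[root] true AND false = false
Overall: false → denied

Denied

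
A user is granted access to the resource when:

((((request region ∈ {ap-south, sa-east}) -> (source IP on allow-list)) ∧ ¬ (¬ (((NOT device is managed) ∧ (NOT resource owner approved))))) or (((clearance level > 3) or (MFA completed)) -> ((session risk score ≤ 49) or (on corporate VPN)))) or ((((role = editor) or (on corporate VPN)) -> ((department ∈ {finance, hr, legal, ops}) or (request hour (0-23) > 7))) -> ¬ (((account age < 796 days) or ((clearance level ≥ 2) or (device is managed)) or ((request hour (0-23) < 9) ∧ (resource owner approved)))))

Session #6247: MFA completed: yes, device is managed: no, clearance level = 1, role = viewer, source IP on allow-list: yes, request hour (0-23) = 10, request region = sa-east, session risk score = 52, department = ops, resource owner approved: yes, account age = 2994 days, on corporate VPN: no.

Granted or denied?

Granted

Atomic conditions:
  request region ∈ {ap-south, sa-east}: sa-east is in the set → true
  source IP on allow-list: yes → true
  NOT device is managed: no → true
  NOT resource owner approved: yes → false
  clearance level > 3: 1 > 3 is false
  MFA completed: yes → true
  session risk score ≤ 49: 52 ≤ 49 is false
  on corporate VPN: no → false
  role = editor: viewer == editor is false
  department ∈ {finance, hr, legal, ops}: ops is in the set → true
  request hour (0-23) > 7: 10 > 7 is true
  account age < 796 days: 2994 < 796 is false
  clearance level ≥ 2: 1 ≥ 2 is false
  device is managed: no → false
  request hour (0-23) < 9: 10 < 9 is false
  resource owner approved: yes → true
Combine:
[1.1.1] true → true = true
[1.1.2.1.1] true AND false = false
[1.1.2.1] NOT false = true
[1.1.2] NOT true = false
[1.1] true AND false = false
[1.2.1] false OR true = true
[1.2.2] false OR false = false
[1.2] true → false = false
[1] false OR false = false
[2.1.1] false OR false = false
[2.1.2] true OR true = true
[2.1] false → true (antecedent false ⇒ implication holds) = true
[2.2.1.2] false OR false = false
[2.2.1.3] false AND true = false
[2.2.1] false OR false OR false = false
[2.2] NOT false = true
[2] true → true = true
[root] false OR true = true
Overall: true → granted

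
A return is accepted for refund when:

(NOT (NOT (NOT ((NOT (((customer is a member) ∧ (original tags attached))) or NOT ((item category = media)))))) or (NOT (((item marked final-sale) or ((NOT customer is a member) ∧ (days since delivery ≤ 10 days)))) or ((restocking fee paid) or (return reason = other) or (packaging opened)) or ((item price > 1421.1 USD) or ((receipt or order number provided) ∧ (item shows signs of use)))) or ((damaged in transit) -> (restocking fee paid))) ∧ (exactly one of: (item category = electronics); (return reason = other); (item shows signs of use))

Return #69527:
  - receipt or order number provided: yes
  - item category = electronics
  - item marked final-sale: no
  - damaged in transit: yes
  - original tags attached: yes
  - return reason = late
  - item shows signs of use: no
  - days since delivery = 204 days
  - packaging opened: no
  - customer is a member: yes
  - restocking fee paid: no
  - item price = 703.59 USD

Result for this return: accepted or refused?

Accepted

Atomic conditions:
  customer is a member: yes → true
  original tags attached: yes → true
  item category = media: electronics == media is false
  item marked final-sale: no → false
  NOT customer is a member: yes → false
  days since delivery ≤ 10 days: 204 ≤ 10 is false
  restocking fee paid: no → false
  return reason = other: late == other is false
  packaging opened: no → false
  item price > 1421.1 USD: 703.59 > 1421.1 is false
  receipt or order number provided: yes → true
  item shows signs of use: no → false
  damaged in transit: yes → true
  item category = electronics: electronics == electronics is true
Combine:
[1.1.1.1.1.1.1] true AND true = true
[1.1.1.1.1.1] NOT true = false
[1.1.1.1.1.2] NOT false = true
[1.1.1.1.1] false OR true = true
[1.1.1.1] NOT true = false
[1.1.1] NOT false = true
[1.1] NOT true = false
[1.2.1.1.2] false AND false = false
[1.2.1.1] false OR false = false
[1.2.1] NOT false = true
[1.2.2] false OR false OR false = false
[1.2.3.2] true AND false = false
[1.2.3] false OR false = false
[1.2] true OR false OR false = true
[1.3] true → false = false
[1] false OR true OR false = true
[2] exactly-one(true, false, false) = true
[root] true AND true = true
Overall: true → accepted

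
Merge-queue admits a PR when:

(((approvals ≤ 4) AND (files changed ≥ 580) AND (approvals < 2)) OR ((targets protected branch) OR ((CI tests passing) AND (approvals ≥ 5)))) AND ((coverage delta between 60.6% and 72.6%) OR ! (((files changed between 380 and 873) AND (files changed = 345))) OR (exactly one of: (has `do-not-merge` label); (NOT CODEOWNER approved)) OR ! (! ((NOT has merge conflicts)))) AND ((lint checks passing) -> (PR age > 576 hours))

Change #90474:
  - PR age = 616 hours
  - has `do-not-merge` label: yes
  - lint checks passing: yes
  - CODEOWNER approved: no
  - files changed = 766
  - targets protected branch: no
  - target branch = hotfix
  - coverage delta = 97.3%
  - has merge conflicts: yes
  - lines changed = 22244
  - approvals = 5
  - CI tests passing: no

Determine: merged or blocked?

Blocked

Atomic conditions:
  approvals ≤ 4: 5 ≤ 4 is false
  files changed ≥ 580: 766 ≥ 580 is true
  approvals < 2: 5 < 2 is false
  targets protected branch: no → false
  CI tests passing: no → false
  approvals ≥ 5: 5 ≥ 5 is true
  coverage delta between 60.6% and 72.6%: 97.3 in [60.6, 72.6] is false
  files changed between 380 and 873: 766 in [380, 873] is true
  files changed = 345: 766 == 345 is false
  has `do-not-merge` label: yes → true
  NOT CODEOWNER approved: no → true
  NOT has merge conflicts: yes → false
  lint checks passing: yes → true
  PR age > 576 hours: 616 > 576 is true
Combine:
[1.1] false AND true AND false = false
[1.2.2] false AND true = false
[1.2] false OR false = false
[1] false OR false = false
[2.2.1] true AND false = false
[2.2] NOT false = true
[2.3] exactly-one(true, true) = false
[2.4.1] NOT false = true
[2.4] NOT true = false
[2] false OR true OR false OR false = true
[3] true → true = true
[root] false AND true AND true = false
Overall: false → blocked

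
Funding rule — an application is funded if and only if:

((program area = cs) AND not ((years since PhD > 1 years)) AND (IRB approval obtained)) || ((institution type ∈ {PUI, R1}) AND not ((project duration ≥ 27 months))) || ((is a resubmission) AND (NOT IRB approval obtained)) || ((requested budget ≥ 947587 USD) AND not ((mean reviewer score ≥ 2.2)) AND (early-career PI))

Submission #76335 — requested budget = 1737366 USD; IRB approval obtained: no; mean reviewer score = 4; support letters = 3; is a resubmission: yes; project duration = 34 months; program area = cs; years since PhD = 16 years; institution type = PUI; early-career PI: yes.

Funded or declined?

Funded

Atomic conditions:
  program area = cs: cs == cs is true
  years since PhD > 1 years: 16 > 1 is true
  IRB approval obtained: no → false
  institution type ∈ {PUI, R1}: PUI is in the set → true
  project duration ≥ 27 months: 34 ≥ 27 is true
  is a resubmission: yes → true
  NOT IRB approval obtained: no → true
  requested budget ≥ 947587 USD: 1737366 ≥ 947587 is true
  mean reviewer score ≥ 2.2: 4 ≥ 2.2 is true
  early-career PI: yes → true
Combine:
[1.2] NOT true = false
[1] true AND false AND false = false
[2.2] NOT true = false
[2] true AND false = false
[3] true AND true = true
[4.2] NOT true = false
[4] true AND false AND true = false
[root] false OR false OR true OR false = true
Overall: true → funded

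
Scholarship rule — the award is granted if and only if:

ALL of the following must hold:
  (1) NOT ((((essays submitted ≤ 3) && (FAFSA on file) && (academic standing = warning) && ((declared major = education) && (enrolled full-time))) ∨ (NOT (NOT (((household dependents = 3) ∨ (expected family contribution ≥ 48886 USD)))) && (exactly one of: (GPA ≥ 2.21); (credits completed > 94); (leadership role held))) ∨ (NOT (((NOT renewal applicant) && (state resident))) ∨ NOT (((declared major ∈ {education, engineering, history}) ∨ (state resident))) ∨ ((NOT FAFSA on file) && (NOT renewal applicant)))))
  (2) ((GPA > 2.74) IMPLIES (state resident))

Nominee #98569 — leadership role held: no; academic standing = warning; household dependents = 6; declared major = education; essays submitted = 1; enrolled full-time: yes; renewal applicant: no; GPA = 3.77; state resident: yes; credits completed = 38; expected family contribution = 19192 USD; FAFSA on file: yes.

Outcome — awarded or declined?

Declined

Atomic conditions:
  essays submitted ≤ 3: 1 ≤ 3 is true
  FAFSA on file: yes → true
  academic standing = warning: warning == warning is true
  declared major = education: education == education is true
  enrolled full-time: yes → true
  household dependents = 3: 6 == 3 is false
  expected family contribution ≥ 48886 USD: 19192 ≥ 48886 is false
  GPA ≥ 2.21: 3.77 ≥ 2.21 is true
  credits completed > 94: 38 > 94 is false
  leadership role held: no → false
  NOT renewal applicant: no → true
  state resident: yes → true
  declared major ∈ {education, engineering, history}: education is in the set → true
  NOT FAFSA on file: yes → false
  GPA > 2.74: 3.77 > 2.74 is true
Combine:
[1.1.1.4] true AND true = true
[1.1.1] true AND true AND true AND true = true
[1.1.2.1.1.1] false OR false = false
[1.1.2.1.1] NOT false = true
[1.1.2.1] NOT true = false
[1.1.2.2] exactly-one(true, false, false) = true
[1.1.2] false AND true = false
[1.1.3.1.1] true AND true = true
[1.1.3.1] NOT true = false
[1.1.3.2.1] true OR true = true
[1.1.3.2] NOT true = false
[1.1.3.3] false AND true = false
[1.1.3] false OR false OR false = false
[1.1] true OR false OR false = true
[1] NOT true = false
[2] true → true = true
[root] false AND true = false
Overall: false → declined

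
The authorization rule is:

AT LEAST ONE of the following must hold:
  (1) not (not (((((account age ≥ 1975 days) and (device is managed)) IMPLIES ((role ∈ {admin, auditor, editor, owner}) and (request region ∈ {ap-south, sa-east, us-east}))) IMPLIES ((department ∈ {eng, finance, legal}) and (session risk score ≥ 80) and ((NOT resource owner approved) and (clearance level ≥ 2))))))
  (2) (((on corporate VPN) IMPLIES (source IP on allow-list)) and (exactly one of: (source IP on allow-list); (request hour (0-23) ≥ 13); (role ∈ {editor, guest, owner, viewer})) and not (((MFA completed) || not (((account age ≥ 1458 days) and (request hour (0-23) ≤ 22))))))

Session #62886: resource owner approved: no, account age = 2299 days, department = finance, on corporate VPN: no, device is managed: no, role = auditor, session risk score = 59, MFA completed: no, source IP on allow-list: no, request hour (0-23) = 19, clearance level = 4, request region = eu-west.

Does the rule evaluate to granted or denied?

Atomic conditions:
  account age ≥ 1975 days: 2299 ≥ 1975 is true
  device is managed: no → false
  role ∈ {admin, auditor, editor, owner}: auditor is in the set → true
  request region ∈ {ap-south, sa-east, us-east}: eu-west is not in the set → false
  department ∈ {eng, finance, legal}: finance is in the set → true
  session risk score ≥ 80: 59 ≥ 80 is false
  NOT resource owner approved: no → true
  clearance level ≥ 2: 4 ≥ 2 is true
  on corporate VPN: no → false
  source IP on allow-list: no → false
  request hour (0-23) ≥ 13: 19 ≥ 13 is true
  role ∈ {editor, guest, owner, viewer}: auditor is not in the set → false
  MFA completed: no → false
  account age ≥ 1458 days: 2299 ≥ 1458 is true
  request hour (0-23) ≤ 22: 19 ≤ 22 is true
Combine:
[1.1.1.1.1] true AND false = false
[1.1.1.1.2] true AND false = false
[1.1.1.1] false → false (antecedent false ⇒ implication holds) = true
[1.1.1.2.3] true AND true = true
[1.1.1.2] true AND false AND true = false
[1.1.1] true → false = false
[1.1] NOT false = true
[1] NOT true = false
[2.1] false → false (antecedent false ⇒ implication holds) = true
[2.2] exactly-one(false, true, false) = true
[2.3.1.2.1] true AND true = true
[2.3.1.2] NOT true = false
[2.3.1] false OR false = false
[2.3] NOT false = true
[2] true AND true AND true = true
[root] false OR true = true
Overall: true → granted

Granted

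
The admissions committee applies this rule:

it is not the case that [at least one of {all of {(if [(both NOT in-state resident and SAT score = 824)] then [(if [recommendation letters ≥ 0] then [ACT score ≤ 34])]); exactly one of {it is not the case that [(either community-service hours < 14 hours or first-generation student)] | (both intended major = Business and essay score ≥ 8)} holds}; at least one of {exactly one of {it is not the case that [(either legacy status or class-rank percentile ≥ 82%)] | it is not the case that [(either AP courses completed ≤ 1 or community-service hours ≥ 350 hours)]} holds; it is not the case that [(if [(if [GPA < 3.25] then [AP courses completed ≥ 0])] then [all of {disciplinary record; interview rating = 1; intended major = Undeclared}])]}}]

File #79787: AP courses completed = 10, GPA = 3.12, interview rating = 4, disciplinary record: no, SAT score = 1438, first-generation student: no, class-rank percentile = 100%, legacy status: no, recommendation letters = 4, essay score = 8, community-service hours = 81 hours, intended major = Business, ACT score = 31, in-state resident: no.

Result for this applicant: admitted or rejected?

Atomic conditions:
  NOT in-state resident: no → true
  SAT score = 824: 1438 == 824 is false
  recommendation letters ≥ 0: 4 ≥ 0 is true
  ACT score ≤ 34: 31 ≤ 34 is true
  community-service hours < 14 hours: 81 < 14 is false
  first-generation student: no → false
  intended major = Business: Business == Business is true
  essay score ≥ 8: 8 ≥ 8 is true
  legacy status: no → false
  class-rank percentile ≥ 82%: 100 ≥ 82 is true
  AP courses completed ≤ 1: 10 ≤ 1 is false
  community-service hours ≥ 350 hours: 81 ≥ 350 is false
  GPA < 3.25: 3.12 < 3.25 is true
  AP courses completed ≥ 0: 10 ≥ 0 is true
  disciplinary record: no → false
  interview rating = 1: 4 == 1 is false
  intended major = Undeclared: Business == Undeclared is false
Combine:
[1.1.1.1] true AND false = false
[1.1.1.2] true → true = true
[1.1.1] false → true (antecedent false ⇒ implication holds) = true
[1.1.2.1.1] false OR false = false
[1.1.2.1] NOT false = true
[1.1.2.2] true AND true = true
[1.1.2] exactly-one(true, true) = false
[1.1] true AND false = false
[1.2.1.1.1] false OR true = true
[1.2.1.1] NOT true = false
[1.2.1.2.1] false OR false = false
[1.2.1.2] NOT false = true
[1.2.1] exactly-one(false, true) = true
[1.2.2.1.1] true → true = true
[1.2.2.1.2] false AND false AND false = false
[1.2.2.1] true → false = false
[1.2.2] NOT false = true
[1.2] true OR true = true
[1] false OR true = true
[root] NOT true = false
Overall: false → rejected

Rejected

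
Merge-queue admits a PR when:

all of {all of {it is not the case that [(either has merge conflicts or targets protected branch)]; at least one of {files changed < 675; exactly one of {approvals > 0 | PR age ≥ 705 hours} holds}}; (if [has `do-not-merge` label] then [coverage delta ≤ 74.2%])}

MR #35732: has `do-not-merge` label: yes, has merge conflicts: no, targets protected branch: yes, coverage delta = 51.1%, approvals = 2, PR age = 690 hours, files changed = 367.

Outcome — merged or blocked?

Blocked

Atomic conditions:
  has merge conflicts: no → false
  targets protected branch: yes → true
  files changed < 675: 367 < 675 is true
  approvals > 0: 2 > 0 is true
  PR age ≥ 705 hours: 690 ≥ 705 is false
  has `do-not-merge` label: yes → true
  coverage delta ≤ 74.2%: 51.1 ≤ 74.2 is true
Combine:
[1.1.1] false OR true = true
[1.1] NOT true = false
[1.2.2] exactly-one(true, false) = true
[1.2] true OR true = true
[1] false AND true = false
[2] true → true = true
[root] false AND true = false
Overall: false → blocked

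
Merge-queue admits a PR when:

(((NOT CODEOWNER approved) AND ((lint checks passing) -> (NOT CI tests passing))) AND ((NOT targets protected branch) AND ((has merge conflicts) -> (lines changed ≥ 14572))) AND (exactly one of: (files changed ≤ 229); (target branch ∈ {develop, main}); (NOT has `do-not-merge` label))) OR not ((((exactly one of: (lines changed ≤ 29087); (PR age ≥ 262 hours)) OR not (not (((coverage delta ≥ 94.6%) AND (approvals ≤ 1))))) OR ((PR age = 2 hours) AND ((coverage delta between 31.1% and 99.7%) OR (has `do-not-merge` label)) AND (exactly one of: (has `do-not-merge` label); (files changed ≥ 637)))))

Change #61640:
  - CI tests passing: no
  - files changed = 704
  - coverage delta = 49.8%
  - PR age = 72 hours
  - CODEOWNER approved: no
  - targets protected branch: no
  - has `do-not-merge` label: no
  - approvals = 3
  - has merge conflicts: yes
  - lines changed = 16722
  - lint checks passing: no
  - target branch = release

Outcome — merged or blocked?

Atomic conditions:
  NOT CODEOWNER approved: no → true
  lint checks passing: no → false
  NOT CI tests passing: no → true
  NOT targets protected branch: no → true
  has merge conflicts: yes → true
  lines changed ≥ 14572: 16722 ≥ 14572 is true
  files changed ≤ 229: 704 ≤ 229 is false
  target branch ∈ {develop, main}: release is not in the set → false
  NOT has `do-not-merge` label: no → true
  lines changed ≤ 29087: 16722 ≤ 29087 is true
  PR age ≥ 262 hours: 72 ≥ 262 is false
  coverage delta ≥ 94.6%: 49.8 ≥ 94.6 is false
  approvals ≤ 1: 3 ≤ 1 is false
  PR age = 2 hours: 72 == 2 is false
  coverage delta between 31.1% and 99.7%: 49.8 in [31.1, 99.7] is true
  has `do-not-merge` label: no → false
  files changed ≥ 637: 704 ≥ 637 is true
Combine:
[1.1.2] false → true (antecedent false ⇒ implication holds) = true
[1.1] true AND true = true
[1.2.2] true → true = true
[1.2] true AND true = true
[1.3] exactly-one(false, false, true) = true
[1] true AND true AND true = true
[2.1.1.1] exactly-one(true, false) = true
[2.1.1.2.1.1] false AND false = false
[2.1.1.2.1] NOT false = true
[2.1.1.2] NOT true = false
[2.1.1] true OR false = true
[2.1.2.2] true OR false = true
[2.1.2.3] exactly-one(false, true) = true
[2.1.2] false AND true AND true = false
[2.1] true OR false = true
[2] NOT true = false
[root] true OR false = true
Overall: true → merged

Merged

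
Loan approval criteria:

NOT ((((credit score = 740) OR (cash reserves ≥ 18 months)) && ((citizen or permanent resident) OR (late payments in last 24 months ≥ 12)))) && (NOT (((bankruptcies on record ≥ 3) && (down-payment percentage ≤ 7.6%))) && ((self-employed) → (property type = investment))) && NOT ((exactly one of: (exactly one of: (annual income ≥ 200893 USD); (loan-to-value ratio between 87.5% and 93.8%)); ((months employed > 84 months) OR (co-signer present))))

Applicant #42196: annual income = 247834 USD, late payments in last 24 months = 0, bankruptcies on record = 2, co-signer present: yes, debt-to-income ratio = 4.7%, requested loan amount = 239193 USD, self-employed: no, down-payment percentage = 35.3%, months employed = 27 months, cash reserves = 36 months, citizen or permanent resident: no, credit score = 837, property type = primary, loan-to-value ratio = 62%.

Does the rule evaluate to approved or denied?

Atomic conditions:
  credit score = 740: 837 == 740 is false
  cash reserves ≥ 18 months: 36 ≥ 18 is true
  citizen or permanent resident: no → false
  late payments in last 24 months ≥ 12: 0 ≥ 12 is false
  bankruptcies on record ≥ 3: 2 ≥ 3 is false
  down-payment percentage ≤ 7.6%: 35.3 ≤ 7.6 is false
  self-employed: no → false
  property type = investment: primary == investment is false
  annual income ≥ 200893 USD: 247834 ≥ 200893 is true
  loan-to-value ratio between 87.5% and 93.8%: 62 in [87.5, 93.8] is false
  months employed > 84 months: 27 > 84 is false
  co-signer present: yes → true
Combine:
[1.1.1] false OR true = true
[1.1.2] false OR false = false
[1.1] true AND false = false
[1] NOT false = true
[2.1.1] false AND false = false
[2.1] NOT false = true
[2.2] false → false (antecedent false ⇒ implication holds) = true
[2] true AND true = true
[3.1.1] exactly-one(true, false) = true
[3.1.2] false OR true = true
[3.1] exactly-one(true, true) = false
[3] NOT false = true
[root] true AND true AND true = true
Overall: true → approved

Approved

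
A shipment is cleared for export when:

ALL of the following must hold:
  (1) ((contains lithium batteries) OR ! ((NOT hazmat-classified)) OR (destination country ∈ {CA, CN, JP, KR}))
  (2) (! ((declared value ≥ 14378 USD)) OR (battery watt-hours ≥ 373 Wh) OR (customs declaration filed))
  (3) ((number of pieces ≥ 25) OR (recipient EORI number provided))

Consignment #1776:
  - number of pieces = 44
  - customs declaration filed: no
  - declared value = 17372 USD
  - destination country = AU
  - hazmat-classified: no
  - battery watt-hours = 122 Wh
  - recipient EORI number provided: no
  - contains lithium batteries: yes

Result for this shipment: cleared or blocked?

Blocked

Atomic conditions:
  contains lithium batteries: yes → true
  NOT hazmat-classified: no → true
  destination country ∈ {CA, CN, JP, KR}: AU is not in the set → false
  declared value ≥ 14378 USD: 17372 ≥ 14378 is true
  battery watt-hours ≥ 373 Wh: 122 ≥ 373 is false
  customs declaration filed: no → false
  number of pieces ≥ 25: 44 ≥ 25 is true
  recipient EORI number provided: no → false
Combine:
[1.2] NOT true = false
[1] true OR false OR false = true
[2.1] NOT true = false
[2] false OR false OR false = false
[3] true OR false = true
[root] true AND false AND true = false
Overall: false → blocked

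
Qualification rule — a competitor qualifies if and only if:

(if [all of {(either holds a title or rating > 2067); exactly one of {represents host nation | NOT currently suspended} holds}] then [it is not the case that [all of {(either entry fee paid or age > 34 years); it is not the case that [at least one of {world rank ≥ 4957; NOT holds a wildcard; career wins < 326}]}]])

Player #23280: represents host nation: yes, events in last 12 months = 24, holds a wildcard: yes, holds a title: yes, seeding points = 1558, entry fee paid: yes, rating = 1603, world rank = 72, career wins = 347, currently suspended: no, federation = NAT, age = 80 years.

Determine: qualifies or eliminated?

Qualifies

Atomic conditions:
  holds a title: yes → true
  rating > 2067: 1603 > 2067 is false
  represents host nation: yes → true
  NOT currently suspended: no → true
  entry fee paid: yes → true
  age > 34 years: 80 > 34 is true
  world rank ≥ 4957: 72 ≥ 4957 is false
  NOT holds a wildcard: yes → false
  career wins < 326: 347 < 326 is false
Combine:
[1.1] true OR false = true
[1.2] exactly-one(true, true) = false
[1] true AND false = false
[2.1.1] true OR true = true
[2.1.2.1] false OR false OR false = false
[2.1.2] NOT false = true
[2.1] true AND true = true
[2] NOT true = false
[root] false → false (antecedent false ⇒ implication holds) = true
Overall: true → qualifies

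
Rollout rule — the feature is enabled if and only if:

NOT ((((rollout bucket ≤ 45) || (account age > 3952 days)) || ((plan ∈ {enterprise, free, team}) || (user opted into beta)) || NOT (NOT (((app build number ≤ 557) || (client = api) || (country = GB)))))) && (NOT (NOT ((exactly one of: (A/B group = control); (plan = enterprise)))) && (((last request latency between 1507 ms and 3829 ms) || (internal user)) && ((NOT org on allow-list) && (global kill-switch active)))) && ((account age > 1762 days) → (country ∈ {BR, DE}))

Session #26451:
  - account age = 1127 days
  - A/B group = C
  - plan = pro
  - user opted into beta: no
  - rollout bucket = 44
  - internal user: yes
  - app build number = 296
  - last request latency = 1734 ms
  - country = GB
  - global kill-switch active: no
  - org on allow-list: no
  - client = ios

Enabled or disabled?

Disabled

Atomic conditions:
  rollout bucket ≤ 45: 44 ≤ 45 is true
  account age > 3952 days: 1127 > 3952 is false
  plan ∈ {enterprise, free, team}: pro is not in the set → false
  user opted into beta: no → false
  app build number ≤ 557: 296 ≤ 557 is true
  client = api: ios == api is false
  country = GB: GB == GB is true
  A/B group = control: C == control is false
  plan = enterprise: pro == enterprise is false
  last request latency between 1507 ms and 3829 ms: 1734 in [1507, 3829] is true
  internal user: yes → true
  NOT org on allow-list: no → true
  global kill-switch active: no → false
  account age > 1762 days: 1127 > 1762 is false
  country ∈ {BR, DE}: GB is not in the set → false
Combine:
[1.1.1] true OR false = true
[1.1.2] false OR false = false
[1.1.3.1.1] true OR false OR true = true
[1.1.3.1] NOT true = false
[1.1.3] NOT false = true
[1.1] true OR false OR true = true
[1] NOT true = false
[2.1.1.1] exactly-one(false, false) = false
[2.1.1] NOT false = true
[2.1] NOT true = false
[2.2.1] true OR true = true
[2.2.2] true AND false = false
[2.2] true AND false = false
[2] false AND false = false
[3] false → false (antecedent false ⇒ implication holds) = true
[root] false AND false AND true = false
Overall: false → disabled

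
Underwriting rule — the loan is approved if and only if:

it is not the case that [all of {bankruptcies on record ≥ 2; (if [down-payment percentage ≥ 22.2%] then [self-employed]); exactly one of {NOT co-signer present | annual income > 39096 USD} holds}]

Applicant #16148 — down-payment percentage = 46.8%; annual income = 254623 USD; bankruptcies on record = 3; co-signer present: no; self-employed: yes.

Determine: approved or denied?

Atomic conditions:
  bankruptcies on record ≥ 2: 3 ≥ 2 is true
  down-payment percentage ≥ 22.2%: 46.8 ≥ 22.2 is true
  self-employed: yes → true
  NOT co-signer present: no → true
  annual income > 39096 USD: 254623 > 39096 is true
Combine:
[1.2] true → true = true
[1.3] exactly-one(true, true) = false
[1] true AND true AND false = false
[root] NOT false = true
Overall: true → approved

Approved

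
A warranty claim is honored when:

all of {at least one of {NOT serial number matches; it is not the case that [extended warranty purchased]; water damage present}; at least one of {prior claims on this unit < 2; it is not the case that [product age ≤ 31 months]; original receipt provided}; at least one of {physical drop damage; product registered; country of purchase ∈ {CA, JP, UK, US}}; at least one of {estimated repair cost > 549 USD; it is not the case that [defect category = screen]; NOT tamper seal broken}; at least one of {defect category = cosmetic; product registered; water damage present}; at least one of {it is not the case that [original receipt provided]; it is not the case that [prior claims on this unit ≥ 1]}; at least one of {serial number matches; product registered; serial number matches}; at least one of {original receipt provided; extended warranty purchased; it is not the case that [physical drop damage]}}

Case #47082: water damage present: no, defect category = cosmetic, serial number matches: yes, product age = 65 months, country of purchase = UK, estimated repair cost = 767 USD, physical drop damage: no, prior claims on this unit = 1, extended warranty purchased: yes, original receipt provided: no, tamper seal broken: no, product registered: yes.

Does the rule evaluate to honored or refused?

Atomic conditions:
  NOT serial number matches: yes → false
  extended warranty purchased: yes → true
  water damage present: no → false
  prior claims on this unit < 2: 1 < 2 is true
  product age ≤ 31 months: 65 ≤ 31 is false
  original receipt provided: no → false
  physical drop damage: no → false
  product registered: yes → true
  country of purchase ∈ {CA, JP, UK, US}: UK is in the set → true
  estimated repair cost > 549 USD: 767 > 549 is true
  defect category = screen: cosmetic == screen is false
  NOT tamper seal broken: no → true
  defect category = cosmetic: cosmetic == cosmetic is true
  prior claims on this unit ≥ 1: 1 ≥ 1 is true
  serial number matches: yes → true
Combine:
[1.2] NOT true = false
[1] false OR false OR false = false
[2.2] NOT false = true
[2] true OR true OR false = true
[3] false OR true OR true = true
[4.2] NOT false = true
[4] true OR true OR true = true
[5] true OR true OR false = true
[6.1] NOT false = true
[6.2] NOT true = false
[6] true OR false = true
[7] true OR true OR true = true
[8.3] NOT false = true
[8] false OR true OR true = true
[root] false AND true AND true AND true AND true AND true AND true AND true = false
Overall: false → refused

Refused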